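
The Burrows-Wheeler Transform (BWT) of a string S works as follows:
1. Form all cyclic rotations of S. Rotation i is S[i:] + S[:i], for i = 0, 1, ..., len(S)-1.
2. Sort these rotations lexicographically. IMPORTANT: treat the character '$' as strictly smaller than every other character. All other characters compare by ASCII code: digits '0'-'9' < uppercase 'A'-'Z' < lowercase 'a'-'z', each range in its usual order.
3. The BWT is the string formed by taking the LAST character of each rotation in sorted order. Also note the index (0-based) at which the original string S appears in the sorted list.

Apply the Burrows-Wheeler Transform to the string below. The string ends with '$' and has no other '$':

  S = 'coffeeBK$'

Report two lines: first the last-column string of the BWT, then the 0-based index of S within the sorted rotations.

Answer: KeB$effoc
3

Derivation:
All 9 rotations (rotation i = S[i:]+S[:i]):
  rot[0] = coffeeBK$
  rot[1] = offeeBK$c
  rot[2] = ffeeBK$co
  rot[3] = feeBK$cof
  rot[4] = eeBK$coff
  rot[5] = eBK$coffe
  rot[6] = BK$coffee
  rot[7] = K$coffeeB
  rot[8] = $coffeeBK
Sorted (with $ < everything):
  sorted[0] = $coffeeBK  (last char: 'K')
  sorted[1] = BK$coffee  (last char: 'e')
  sorted[2] = K$coffeeB  (last char: 'B')
  sorted[3] = coffeeBK$  (last char: '$')
  sorted[4] = eBK$coffe  (last char: 'e')
  sorted[5] = eeBK$coff  (last char: 'f')
  sorted[6] = feeBK$cof  (last char: 'f')
  sorted[7] = ffeeBK$co  (last char: 'o')
  sorted[8] = offeeBK$c  (last char: 'c')
Last column: KeB$effoc
Original string S is at sorted index 3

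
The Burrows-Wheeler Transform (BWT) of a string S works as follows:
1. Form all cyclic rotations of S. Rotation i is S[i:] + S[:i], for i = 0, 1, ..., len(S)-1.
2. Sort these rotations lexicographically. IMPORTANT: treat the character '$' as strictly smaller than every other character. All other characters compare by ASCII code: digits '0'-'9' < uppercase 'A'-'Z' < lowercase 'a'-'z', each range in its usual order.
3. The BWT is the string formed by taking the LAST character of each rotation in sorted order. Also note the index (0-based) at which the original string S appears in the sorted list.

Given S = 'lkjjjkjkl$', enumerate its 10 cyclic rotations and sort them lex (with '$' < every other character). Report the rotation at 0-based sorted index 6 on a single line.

All 10 rotations (rotation i = S[i:]+S[:i]):
  rot[0] = lkjjjkjkl$
  rot[1] = kjjjkjkl$l
  rot[2] = jjjkjkl$lk
  rot[3] = jjkjkl$lkj
  rot[4] = jkjkl$lkjj
  rot[5] = kjkl$lkjjj
  rot[6] = jkl$lkjjjk
  rot[7] = kl$lkjjjkj
  rot[8] = l$lkjjjkjk
  rot[9] = $lkjjjkjkl
Sorted (with $ < everything):
  sorted[0] = $lkjjjkjkl
  sorted[1] = jjjkjkl$lk
  sorted[2] = jjkjkl$lkj
  sorted[3] = jkjkl$lkjj
  sorted[4] = jkl$lkjjjk
  sorted[5] = kjjjkjkl$l
  sorted[6] = kjkl$lkjjj
  sorted[7] = kl$lkjjjkj
  sorted[8] = l$lkjjjkjk
  sorted[9] = lkjjjkjkl$
sorted[6] = kjkl$lkjjj

Answer: kjkl$lkjjj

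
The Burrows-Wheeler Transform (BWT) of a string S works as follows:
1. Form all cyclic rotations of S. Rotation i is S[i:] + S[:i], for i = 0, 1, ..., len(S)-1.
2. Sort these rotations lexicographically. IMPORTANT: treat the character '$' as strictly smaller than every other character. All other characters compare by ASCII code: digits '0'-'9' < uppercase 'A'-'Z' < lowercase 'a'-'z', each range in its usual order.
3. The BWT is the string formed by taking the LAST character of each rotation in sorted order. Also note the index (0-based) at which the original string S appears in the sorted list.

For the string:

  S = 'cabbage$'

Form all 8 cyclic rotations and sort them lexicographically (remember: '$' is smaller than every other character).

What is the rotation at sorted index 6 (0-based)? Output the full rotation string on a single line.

Answer: e$cabbag

Derivation:
All 8 rotations (rotation i = S[i:]+S[:i]):
  rot[0] = cabbage$
  rot[1] = abbage$c
  rot[2] = bbage$ca
  rot[3] = bage$cab
  rot[4] = age$cabb
  rot[5] = ge$cabba
  rot[6] = e$cabbag
  rot[7] = $cabbage
Sorted (with $ < everything):
  sorted[0] = $cabbage
  sorted[1] = abbage$c
  sorted[2] = age$cabb
  sorted[3] = bage$cab
  sorted[4] = bbage$ca
  sorted[5] = cabbage$
  sorted[6] = e$cabbag
  sorted[7] = ge$cabba
sorted[6] = e$cabbag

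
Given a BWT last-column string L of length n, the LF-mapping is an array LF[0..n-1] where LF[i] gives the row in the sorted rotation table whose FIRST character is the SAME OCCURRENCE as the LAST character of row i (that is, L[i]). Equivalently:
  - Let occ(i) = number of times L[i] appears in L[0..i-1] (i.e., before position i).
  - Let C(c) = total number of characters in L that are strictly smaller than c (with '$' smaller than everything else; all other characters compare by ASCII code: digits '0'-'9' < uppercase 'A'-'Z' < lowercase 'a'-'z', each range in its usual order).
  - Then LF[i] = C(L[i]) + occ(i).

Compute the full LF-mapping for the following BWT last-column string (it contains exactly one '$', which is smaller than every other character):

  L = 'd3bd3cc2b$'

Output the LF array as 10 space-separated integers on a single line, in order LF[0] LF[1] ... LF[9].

Char counts: '$':1, '2':1, '3':2, 'b':2, 'c':2, 'd':2
C (first-col start): C('$')=0, C('2')=1, C('3')=2, C('b')=4, C('c')=6, C('d')=8
L[0]='d': occ=0, LF[0]=C('d')+0=8+0=8
L[1]='3': occ=0, LF[1]=C('3')+0=2+0=2
L[2]='b': occ=0, LF[2]=C('b')+0=4+0=4
L[3]='d': occ=1, LF[3]=C('d')+1=8+1=9
L[4]='3': occ=1, LF[4]=C('3')+1=2+1=3
L[5]='c': occ=0, LF[5]=C('c')+0=6+0=6
L[6]='c': occ=1, LF[6]=C('c')+1=6+1=7
L[7]='2': occ=0, LF[7]=C('2')+0=1+0=1
L[8]='b': occ=1, LF[8]=C('b')+1=4+1=5
L[9]='$': occ=0, LF[9]=C('$')+0=0+0=0

Answer: 8 2 4 9 3 6 7 1 5 0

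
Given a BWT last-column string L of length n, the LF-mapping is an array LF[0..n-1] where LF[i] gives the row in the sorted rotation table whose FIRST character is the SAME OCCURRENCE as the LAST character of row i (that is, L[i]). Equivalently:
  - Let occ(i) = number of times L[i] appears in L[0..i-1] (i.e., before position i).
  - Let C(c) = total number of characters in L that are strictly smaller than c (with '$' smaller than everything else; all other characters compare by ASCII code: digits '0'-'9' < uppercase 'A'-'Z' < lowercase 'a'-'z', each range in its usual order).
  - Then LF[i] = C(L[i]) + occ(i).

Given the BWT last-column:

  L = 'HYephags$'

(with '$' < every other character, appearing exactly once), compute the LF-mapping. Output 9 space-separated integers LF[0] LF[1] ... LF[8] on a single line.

Char counts: '$':1, 'H':1, 'Y':1, 'a':1, 'e':1, 'g':1, 'h':1, 'p':1, 's':1
C (first-col start): C('$')=0, C('H')=1, C('Y')=2, C('a')=3, C('e')=4, C('g')=5, C('h')=6, C('p')=7, C('s')=8
L[0]='H': occ=0, LF[0]=C('H')+0=1+0=1
L[1]='Y': occ=0, LF[1]=C('Y')+0=2+0=2
L[2]='e': occ=0, LF[2]=C('e')+0=4+0=4
L[3]='p': occ=0, LF[3]=C('p')+0=7+0=7
L[4]='h': occ=0, LF[4]=C('h')+0=6+0=6
L[5]='a': occ=0, LF[5]=C('a')+0=3+0=3
L[6]='g': occ=0, LF[6]=C('g')+0=5+0=5
L[7]='s': occ=0, LF[7]=C('s')+0=8+0=8
L[8]='$': occ=0, LF[8]=C('$')+0=0+0=0

Answer: 1 2 4 7 6 3 5 8 0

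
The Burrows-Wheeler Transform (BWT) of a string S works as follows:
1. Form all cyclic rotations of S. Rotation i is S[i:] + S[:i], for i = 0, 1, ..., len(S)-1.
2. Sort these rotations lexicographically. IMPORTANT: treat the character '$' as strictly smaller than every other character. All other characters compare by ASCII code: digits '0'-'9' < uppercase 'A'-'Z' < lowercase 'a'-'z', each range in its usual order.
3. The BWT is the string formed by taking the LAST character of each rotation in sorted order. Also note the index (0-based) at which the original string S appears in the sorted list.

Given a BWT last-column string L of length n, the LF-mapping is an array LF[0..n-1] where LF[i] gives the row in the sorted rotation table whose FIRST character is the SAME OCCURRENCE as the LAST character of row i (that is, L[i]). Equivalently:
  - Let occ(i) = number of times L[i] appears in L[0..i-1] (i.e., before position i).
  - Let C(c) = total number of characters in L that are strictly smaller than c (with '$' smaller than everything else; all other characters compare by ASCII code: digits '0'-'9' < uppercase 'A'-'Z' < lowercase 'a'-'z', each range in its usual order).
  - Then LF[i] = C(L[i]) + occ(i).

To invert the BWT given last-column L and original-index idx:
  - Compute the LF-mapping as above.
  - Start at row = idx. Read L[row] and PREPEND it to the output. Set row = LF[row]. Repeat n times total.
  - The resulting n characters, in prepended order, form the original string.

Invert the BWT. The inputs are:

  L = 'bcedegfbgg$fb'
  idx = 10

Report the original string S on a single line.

Answer: gdbgfgfebecb$

Derivation:
LF mapping: 1 4 6 5 7 10 8 2 11 12 0 9 3
Walk LF starting at row 10, prepending L[row]:
  step 1: row=10, L[10]='$', prepend. Next row=LF[10]=0
  step 2: row=0, L[0]='b', prepend. Next row=LF[0]=1
  step 3: row=1, L[1]='c', prepend. Next row=LF[1]=4
  step 4: row=4, L[4]='e', prepend. Next row=LF[4]=7
  step 5: row=7, L[7]='b', prepend. Next row=LF[7]=2
  step 6: row=2, L[2]='e', prepend. Next row=LF[2]=6
  step 7: row=6, L[6]='f', prepend. Next row=LF[6]=8
  step 8: row=8, L[8]='g', prepend. Next row=LF[8]=11
  step 9: row=11, L[11]='f', prepend. Next row=LF[11]=9
  step 10: row=9, L[9]='g', prepend. Next row=LF[9]=12
  step 11: row=12, L[12]='b', prepend. Next row=LF[12]=3
  step 12: row=3, L[3]='d', prepend. Next row=LF[3]=5
  step 13: row=5, L[5]='g', prepend. Next row=LF[5]=10
Reversed output: gdbgfgfebecb$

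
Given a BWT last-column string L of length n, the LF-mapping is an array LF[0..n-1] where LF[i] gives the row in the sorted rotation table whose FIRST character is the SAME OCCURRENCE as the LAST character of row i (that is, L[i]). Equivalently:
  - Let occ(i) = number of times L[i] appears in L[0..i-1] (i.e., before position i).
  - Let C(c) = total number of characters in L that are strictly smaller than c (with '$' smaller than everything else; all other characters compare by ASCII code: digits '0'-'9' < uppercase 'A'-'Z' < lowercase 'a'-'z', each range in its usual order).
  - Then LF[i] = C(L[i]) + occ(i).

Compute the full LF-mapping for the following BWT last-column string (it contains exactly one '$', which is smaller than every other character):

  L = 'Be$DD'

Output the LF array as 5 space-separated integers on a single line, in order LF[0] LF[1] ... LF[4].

Char counts: '$':1, 'B':1, 'D':2, 'e':1
C (first-col start): C('$')=0, C('B')=1, C('D')=2, C('e')=4
L[0]='B': occ=0, LF[0]=C('B')+0=1+0=1
L[1]='e': occ=0, LF[1]=C('e')+0=4+0=4
L[2]='$': occ=0, LF[2]=C('$')+0=0+0=0
L[3]='D': occ=0, LF[3]=C('D')+0=2+0=2
L[4]='D': occ=1, LF[4]=C('D')+1=2+1=3

Answer: 1 4 0 2 3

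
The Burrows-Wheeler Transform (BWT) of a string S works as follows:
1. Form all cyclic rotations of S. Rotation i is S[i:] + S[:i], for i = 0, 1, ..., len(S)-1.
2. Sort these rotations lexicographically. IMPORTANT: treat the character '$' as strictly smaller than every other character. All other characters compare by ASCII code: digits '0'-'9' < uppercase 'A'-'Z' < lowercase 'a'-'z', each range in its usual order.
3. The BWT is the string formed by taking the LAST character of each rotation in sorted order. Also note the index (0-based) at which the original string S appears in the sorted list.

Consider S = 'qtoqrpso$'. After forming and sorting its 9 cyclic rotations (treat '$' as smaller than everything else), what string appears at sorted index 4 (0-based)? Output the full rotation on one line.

All 9 rotations (rotation i = S[i:]+S[:i]):
  rot[0] = qtoqrpso$
  rot[1] = toqrpso$q
  rot[2] = oqrpso$qt
  rot[3] = qrpso$qto
  rot[4] = rpso$qtoq
  rot[5] = pso$qtoqr
  rot[6] = so$qtoqrp
  rot[7] = o$qtoqrps
  rot[8] = $qtoqrpso
Sorted (with $ < everything):
  sorted[0] = $qtoqrpso
  sorted[1] = o$qtoqrps
  sorted[2] = oqrpso$qt
  sorted[3] = pso$qtoqr
  sorted[4] = qrpso$qto
  sorted[5] = qtoqrpso$
  sorted[6] = rpso$qtoq
  sorted[7] = so$qtoqrp
  sorted[8] = toqrpso$q
sorted[4] = qrpso$qto

Answer: qrpso$qto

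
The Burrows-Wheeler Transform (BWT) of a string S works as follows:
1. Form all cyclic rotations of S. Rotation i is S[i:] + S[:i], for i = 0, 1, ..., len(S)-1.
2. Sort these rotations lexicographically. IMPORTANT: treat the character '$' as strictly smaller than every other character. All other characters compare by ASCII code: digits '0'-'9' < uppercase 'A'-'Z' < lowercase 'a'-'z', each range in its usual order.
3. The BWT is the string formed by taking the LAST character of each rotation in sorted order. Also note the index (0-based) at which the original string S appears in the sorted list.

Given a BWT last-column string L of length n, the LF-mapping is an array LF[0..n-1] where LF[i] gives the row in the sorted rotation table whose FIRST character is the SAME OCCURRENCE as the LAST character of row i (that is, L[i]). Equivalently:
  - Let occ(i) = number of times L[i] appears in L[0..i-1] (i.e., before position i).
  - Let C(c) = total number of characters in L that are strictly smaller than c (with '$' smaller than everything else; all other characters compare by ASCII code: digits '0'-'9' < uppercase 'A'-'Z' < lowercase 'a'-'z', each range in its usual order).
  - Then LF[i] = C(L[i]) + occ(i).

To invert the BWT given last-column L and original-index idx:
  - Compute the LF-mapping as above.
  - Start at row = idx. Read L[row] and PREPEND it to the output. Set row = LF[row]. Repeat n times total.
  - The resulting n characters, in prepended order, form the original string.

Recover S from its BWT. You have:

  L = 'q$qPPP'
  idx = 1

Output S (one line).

LF mapping: 4 0 5 1 2 3
Walk LF starting at row 1, prepending L[row]:
  step 1: row=1, L[1]='$', prepend. Next row=LF[1]=0
  step 2: row=0, L[0]='q', prepend. Next row=LF[0]=4
  step 3: row=4, L[4]='P', prepend. Next row=LF[4]=2
  step 4: row=2, L[2]='q', prepend. Next row=LF[2]=5
  step 5: row=5, L[5]='P', prepend. Next row=LF[5]=3
  step 6: row=3, L[3]='P', prepend. Next row=LF[3]=1
Reversed output: PPqPq$

Answer: PPqPq$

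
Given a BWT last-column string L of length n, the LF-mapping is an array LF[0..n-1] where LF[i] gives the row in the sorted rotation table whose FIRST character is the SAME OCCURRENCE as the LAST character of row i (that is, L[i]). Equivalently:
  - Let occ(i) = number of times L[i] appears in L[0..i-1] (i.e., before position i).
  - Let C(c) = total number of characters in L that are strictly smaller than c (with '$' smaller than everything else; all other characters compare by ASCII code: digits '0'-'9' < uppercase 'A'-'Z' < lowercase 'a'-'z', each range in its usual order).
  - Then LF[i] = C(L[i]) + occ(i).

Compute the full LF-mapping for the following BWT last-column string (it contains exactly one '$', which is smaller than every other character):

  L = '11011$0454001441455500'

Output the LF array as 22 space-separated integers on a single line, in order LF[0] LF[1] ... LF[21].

Char counts: '$':1, '0':6, '1':6, '4':5, '5':4
C (first-col start): C('$')=0, C('0')=1, C('1')=7, C('4')=13, C('5')=18
L[0]='1': occ=0, LF[0]=C('1')+0=7+0=7
L[1]='1': occ=1, LF[1]=C('1')+1=7+1=8
L[2]='0': occ=0, LF[2]=C('0')+0=1+0=1
L[3]='1': occ=2, LF[3]=C('1')+2=7+2=9
L[4]='1': occ=3, LF[4]=C('1')+3=7+3=10
L[5]='$': occ=0, LF[5]=C('$')+0=0+0=0
L[6]='0': occ=1, LF[6]=C('0')+1=1+1=2
L[7]='4': occ=0, LF[7]=C('4')+0=13+0=13
L[8]='5': occ=0, LF[8]=C('5')+0=18+0=18
L[9]='4': occ=1, LF[9]=C('4')+1=13+1=14
L[10]='0': occ=2, LF[10]=C('0')+2=1+2=3
L[11]='0': occ=3, LF[11]=C('0')+3=1+3=4
L[12]='1': occ=4, LF[12]=C('1')+4=7+4=11
L[13]='4': occ=2, LF[13]=C('4')+2=13+2=15
L[14]='4': occ=3, LF[14]=C('4')+3=13+3=16
L[15]='1': occ=5, LF[15]=C('1')+5=7+5=12
L[16]='4': occ=4, LF[16]=C('4')+4=13+4=17
L[17]='5': occ=1, LF[17]=C('5')+1=18+1=19
L[18]='5': occ=2, LF[18]=C('5')+2=18+2=20
L[19]='5': occ=3, LF[19]=C('5')+3=18+3=21
L[20]='0': occ=4, LF[20]=C('0')+4=1+4=5
L[21]='0': occ=5, LF[21]=C('0')+5=1+5=6

Answer: 7 8 1 9 10 0 2 13 18 14 3 4 11 15 16 12 17 19 20 21 5 6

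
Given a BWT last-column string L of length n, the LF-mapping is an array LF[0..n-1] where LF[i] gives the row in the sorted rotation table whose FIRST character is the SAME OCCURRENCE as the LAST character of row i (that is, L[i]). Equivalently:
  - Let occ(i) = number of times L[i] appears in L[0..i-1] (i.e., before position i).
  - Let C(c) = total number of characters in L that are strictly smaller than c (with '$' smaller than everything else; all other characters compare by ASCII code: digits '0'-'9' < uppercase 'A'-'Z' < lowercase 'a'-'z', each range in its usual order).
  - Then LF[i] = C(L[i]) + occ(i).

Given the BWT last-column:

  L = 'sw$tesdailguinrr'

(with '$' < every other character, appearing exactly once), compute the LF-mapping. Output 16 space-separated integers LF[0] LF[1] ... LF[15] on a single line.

Answer: 11 15 0 13 3 12 2 1 5 7 4 14 6 8 9 10

Derivation:
Char counts: '$':1, 'a':1, 'd':1, 'e':1, 'g':1, 'i':2, 'l':1, 'n':1, 'r':2, 's':2, 't':1, 'u':1, 'w':1
C (first-col start): C('$')=0, C('a')=1, C('d')=2, C('e')=3, C('g')=4, C('i')=5, C('l')=7, C('n')=8, C('r')=9, C('s')=11, C('t')=13, C('u')=14, C('w')=15
L[0]='s': occ=0, LF[0]=C('s')+0=11+0=11
L[1]='w': occ=0, LF[1]=C('w')+0=15+0=15
L[2]='$': occ=0, LF[2]=C('$')+0=0+0=0
L[3]='t': occ=0, LF[3]=C('t')+0=13+0=13
L[4]='e': occ=0, LF[4]=C('e')+0=3+0=3
L[5]='s': occ=1, LF[5]=C('s')+1=11+1=12
L[6]='d': occ=0, LF[6]=C('d')+0=2+0=2
L[7]='a': occ=0, LF[7]=C('a')+0=1+0=1
L[8]='i': occ=0, LF[8]=C('i')+0=5+0=5
L[9]='l': occ=0, LF[9]=C('l')+0=7+0=7
L[10]='g': occ=0, LF[10]=C('g')+0=4+0=4
L[11]='u': occ=0, LF[11]=C('u')+0=14+0=14
L[12]='i': occ=1, LF[12]=C('i')+1=5+1=6
L[13]='n': occ=0, LF[13]=C('n')+0=8+0=8
L[14]='r': occ=0, LF[14]=C('r')+0=9+0=9
L[15]='r': occ=1, LF[15]=C('r')+1=9+1=10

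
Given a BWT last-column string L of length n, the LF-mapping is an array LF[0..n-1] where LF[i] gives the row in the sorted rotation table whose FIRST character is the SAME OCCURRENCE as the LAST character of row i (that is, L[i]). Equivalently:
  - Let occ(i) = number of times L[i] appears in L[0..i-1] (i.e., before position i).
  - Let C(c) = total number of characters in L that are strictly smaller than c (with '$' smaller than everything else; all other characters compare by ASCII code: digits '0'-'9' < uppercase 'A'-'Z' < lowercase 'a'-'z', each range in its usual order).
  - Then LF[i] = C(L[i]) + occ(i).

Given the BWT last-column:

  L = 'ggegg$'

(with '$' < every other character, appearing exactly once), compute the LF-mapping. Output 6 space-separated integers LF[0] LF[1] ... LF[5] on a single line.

Answer: 2 3 1 4 5 0

Derivation:
Char counts: '$':1, 'e':1, 'g':4
C (first-col start): C('$')=0, C('e')=1, C('g')=2
L[0]='g': occ=0, LF[0]=C('g')+0=2+0=2
L[1]='g': occ=1, LF[1]=C('g')+1=2+1=3
L[2]='e': occ=0, LF[2]=C('e')+0=1+0=1
L[3]='g': occ=2, LF[3]=C('g')+2=2+2=4
L[4]='g': occ=3, LF[4]=C('g')+3=2+3=5
L[5]='$': occ=0, LF[5]=C('$')+0=0+0=0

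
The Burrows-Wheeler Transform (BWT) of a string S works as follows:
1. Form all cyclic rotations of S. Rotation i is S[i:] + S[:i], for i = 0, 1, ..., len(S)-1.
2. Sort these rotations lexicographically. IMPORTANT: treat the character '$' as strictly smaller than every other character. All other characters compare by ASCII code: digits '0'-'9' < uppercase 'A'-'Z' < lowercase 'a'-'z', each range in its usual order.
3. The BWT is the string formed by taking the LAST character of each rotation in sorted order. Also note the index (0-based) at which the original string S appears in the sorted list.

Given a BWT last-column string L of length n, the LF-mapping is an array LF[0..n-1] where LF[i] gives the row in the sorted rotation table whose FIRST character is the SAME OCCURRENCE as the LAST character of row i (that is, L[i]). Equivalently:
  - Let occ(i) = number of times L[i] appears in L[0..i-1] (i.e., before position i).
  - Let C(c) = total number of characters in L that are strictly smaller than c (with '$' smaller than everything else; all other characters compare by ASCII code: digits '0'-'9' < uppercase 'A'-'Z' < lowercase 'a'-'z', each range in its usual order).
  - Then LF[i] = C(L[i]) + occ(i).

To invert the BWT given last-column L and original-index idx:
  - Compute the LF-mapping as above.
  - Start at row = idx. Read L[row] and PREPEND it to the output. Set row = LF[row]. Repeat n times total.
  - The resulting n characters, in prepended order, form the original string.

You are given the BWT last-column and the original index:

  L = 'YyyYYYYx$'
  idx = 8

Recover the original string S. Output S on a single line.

Answer: yYYYYxyY$

Derivation:
LF mapping: 1 7 8 2 3 4 5 6 0
Walk LF starting at row 8, prepending L[row]:
  step 1: row=8, L[8]='$', prepend. Next row=LF[8]=0
  step 2: row=0, L[0]='Y', prepend. Next row=LF[0]=1
  step 3: row=1, L[1]='y', prepend. Next row=LF[1]=7
  step 4: row=7, L[7]='x', prepend. Next row=LF[7]=6
  step 5: row=6, L[6]='Y', prepend. Next row=LF[6]=5
  step 6: row=5, L[5]='Y', prepend. Next row=LF[5]=4
  step 7: row=4, L[4]='Y', prepend. Next row=LF[4]=3
  step 8: row=3, L[3]='Y', prepend. Next row=LF[3]=2
  step 9: row=2, L[2]='y', prepend. Next row=LF[2]=8
Reversed output: yYYYYxyY$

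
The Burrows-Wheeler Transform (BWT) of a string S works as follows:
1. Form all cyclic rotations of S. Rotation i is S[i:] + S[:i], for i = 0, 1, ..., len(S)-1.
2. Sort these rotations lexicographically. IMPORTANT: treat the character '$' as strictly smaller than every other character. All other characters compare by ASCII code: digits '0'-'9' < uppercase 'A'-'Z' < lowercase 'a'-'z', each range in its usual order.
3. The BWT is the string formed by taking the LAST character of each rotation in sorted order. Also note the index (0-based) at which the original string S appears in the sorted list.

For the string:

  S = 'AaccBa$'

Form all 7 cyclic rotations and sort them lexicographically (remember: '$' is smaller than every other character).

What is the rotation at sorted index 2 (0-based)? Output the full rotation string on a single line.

All 7 rotations (rotation i = S[i:]+S[:i]):
  rot[0] = AaccBa$
  rot[1] = accBa$A
  rot[2] = ccBa$Aa
  rot[3] = cBa$Aac
  rot[4] = Ba$Aacc
  rot[5] = a$AaccB
  rot[6] = $AaccBa
Sorted (with $ < everything):
  sorted[0] = $AaccBa
  sorted[1] = AaccBa$
  sorted[2] = Ba$Aacc
  sorted[3] = a$AaccB
  sorted[4] = accBa$A
  sorted[5] = cBa$Aac
  sorted[6] = ccBa$Aa
sorted[2] = Ba$Aacc

Answer: Ba$Aacc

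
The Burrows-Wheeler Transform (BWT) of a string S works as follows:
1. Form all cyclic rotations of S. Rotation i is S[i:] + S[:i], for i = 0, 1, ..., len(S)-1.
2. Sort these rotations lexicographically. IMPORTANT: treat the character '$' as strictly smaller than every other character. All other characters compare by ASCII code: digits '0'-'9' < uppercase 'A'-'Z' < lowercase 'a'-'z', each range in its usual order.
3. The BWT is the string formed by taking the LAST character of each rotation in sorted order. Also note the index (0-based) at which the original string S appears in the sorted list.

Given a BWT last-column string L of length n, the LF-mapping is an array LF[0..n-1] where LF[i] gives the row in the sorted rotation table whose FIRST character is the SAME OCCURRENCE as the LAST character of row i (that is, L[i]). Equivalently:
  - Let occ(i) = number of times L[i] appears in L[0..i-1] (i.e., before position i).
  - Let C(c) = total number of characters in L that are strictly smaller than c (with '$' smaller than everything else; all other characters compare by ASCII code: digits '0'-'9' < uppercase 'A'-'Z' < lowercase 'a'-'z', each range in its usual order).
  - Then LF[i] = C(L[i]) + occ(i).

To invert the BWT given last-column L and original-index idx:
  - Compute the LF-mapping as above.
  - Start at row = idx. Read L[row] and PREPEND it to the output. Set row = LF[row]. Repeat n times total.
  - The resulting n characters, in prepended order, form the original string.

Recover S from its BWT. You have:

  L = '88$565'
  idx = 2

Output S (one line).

Answer: 58568$

Derivation:
LF mapping: 4 5 0 1 3 2
Walk LF starting at row 2, prepending L[row]:
  step 1: row=2, L[2]='$', prepend. Next row=LF[2]=0
  step 2: row=0, L[0]='8', prepend. Next row=LF[0]=4
  step 3: row=4, L[4]='6', prepend. Next row=LF[4]=3
  step 4: row=3, L[3]='5', prepend. Next row=LF[3]=1
  step 5: row=1, L[1]='8', prepend. Next row=LF[1]=5
  step 6: row=5, L[5]='5', prepend. Next row=LF[5]=2
Reversed output: 58568$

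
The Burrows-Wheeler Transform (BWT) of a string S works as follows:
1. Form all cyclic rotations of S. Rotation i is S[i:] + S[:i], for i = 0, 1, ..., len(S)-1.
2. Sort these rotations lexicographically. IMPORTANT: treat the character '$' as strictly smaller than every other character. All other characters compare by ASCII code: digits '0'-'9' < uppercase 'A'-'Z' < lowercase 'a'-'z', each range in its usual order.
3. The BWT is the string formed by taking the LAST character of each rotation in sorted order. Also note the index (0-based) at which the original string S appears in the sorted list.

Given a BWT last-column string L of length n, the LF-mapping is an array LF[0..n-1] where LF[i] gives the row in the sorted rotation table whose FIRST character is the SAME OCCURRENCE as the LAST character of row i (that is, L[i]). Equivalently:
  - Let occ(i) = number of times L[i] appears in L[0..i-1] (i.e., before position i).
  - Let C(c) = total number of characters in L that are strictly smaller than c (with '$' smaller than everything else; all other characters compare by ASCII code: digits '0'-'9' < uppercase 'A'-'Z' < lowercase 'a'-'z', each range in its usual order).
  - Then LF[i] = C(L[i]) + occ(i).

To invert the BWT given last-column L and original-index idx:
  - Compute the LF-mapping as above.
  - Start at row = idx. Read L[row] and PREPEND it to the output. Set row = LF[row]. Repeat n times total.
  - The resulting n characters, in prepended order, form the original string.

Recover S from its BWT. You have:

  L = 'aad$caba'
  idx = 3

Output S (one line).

Answer: abcadaa$

Derivation:
LF mapping: 1 2 7 0 6 3 5 4
Walk LF starting at row 3, prepending L[row]:
  step 1: row=3, L[3]='$', prepend. Next row=LF[3]=0
  step 2: row=0, L[0]='a', prepend. Next row=LF[0]=1
  step 3: row=1, L[1]='a', prepend. Next row=LF[1]=2
  step 4: row=2, L[2]='d', prepend. Next row=LF[2]=7
  step 5: row=7, L[7]='a', prepend. Next row=LF[7]=4
  step 6: row=4, L[4]='c', prepend. Next row=LF[4]=6
  step 7: row=6, L[6]='b', prepend. Next row=LF[6]=5
  step 8: row=5, L[5]='a', prepend. Next row=LF[5]=3
Reversed output: abcadaa$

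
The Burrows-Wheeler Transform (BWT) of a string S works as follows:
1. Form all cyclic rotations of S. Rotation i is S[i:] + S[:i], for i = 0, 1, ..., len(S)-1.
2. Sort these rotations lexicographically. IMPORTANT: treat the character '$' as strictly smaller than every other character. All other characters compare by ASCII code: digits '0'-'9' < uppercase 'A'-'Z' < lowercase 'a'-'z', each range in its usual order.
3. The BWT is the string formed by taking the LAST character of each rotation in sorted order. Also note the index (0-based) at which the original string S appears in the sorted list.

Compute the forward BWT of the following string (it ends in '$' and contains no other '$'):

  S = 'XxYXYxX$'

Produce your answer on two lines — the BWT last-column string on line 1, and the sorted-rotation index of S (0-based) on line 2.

All 8 rotations (rotation i = S[i:]+S[:i]):
  rot[0] = XxYXYxX$
  rot[1] = xYXYxX$X
  rot[2] = YXYxX$Xx
  rot[3] = XYxX$XxY
  rot[4] = YxX$XxYX
  rot[5] = xX$XxYXY
  rot[6] = X$XxYXYx
  rot[7] = $XxYXYxX
Sorted (with $ < everything):
  sorted[0] = $XxYXYxX  (last char: 'X')
  sorted[1] = X$XxYXYx  (last char: 'x')
  sorted[2] = XYxX$XxY  (last char: 'Y')
  sorted[3] = XxYXYxX$  (last char: '$')
  sorted[4] = YXYxX$Xx  (last char: 'x')
  sorted[5] = YxX$XxYX  (last char: 'X')
  sorted[6] = xX$XxYXY  (last char: 'Y')
  sorted[7] = xYXYxX$X  (last char: 'X')
Last column: XxY$xXYX
Original string S is at sorted index 3

Answer: XxY$xXYX
3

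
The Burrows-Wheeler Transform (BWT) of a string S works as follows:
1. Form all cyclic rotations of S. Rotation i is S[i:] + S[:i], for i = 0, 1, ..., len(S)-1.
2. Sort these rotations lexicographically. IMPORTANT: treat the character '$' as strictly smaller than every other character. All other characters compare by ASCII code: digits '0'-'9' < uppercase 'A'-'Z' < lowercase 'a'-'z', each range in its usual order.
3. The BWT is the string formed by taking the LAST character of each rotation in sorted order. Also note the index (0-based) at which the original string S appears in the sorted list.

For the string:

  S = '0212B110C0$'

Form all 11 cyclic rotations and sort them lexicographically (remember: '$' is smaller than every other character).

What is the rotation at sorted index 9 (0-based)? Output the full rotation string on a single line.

All 11 rotations (rotation i = S[i:]+S[:i]):
  rot[0] = 0212B110C0$
  rot[1] = 212B110C0$0
  rot[2] = 12B110C0$02
  rot[3] = 2B110C0$021
  rot[4] = B110C0$0212
  rot[5] = 110C0$0212B
  rot[6] = 10C0$0212B1
  rot[7] = 0C0$0212B11
  rot[8] = C0$0212B110
  rot[9] = 0$0212B110C
  rot[10] = $0212B110C0
Sorted (with $ < everything):
  sorted[0] = $0212B110C0
  sorted[1] = 0$0212B110C
  sorted[2] = 0212B110C0$
  sorted[3] = 0C0$0212B11
  sorted[4] = 10C0$0212B1
  sorted[5] = 110C0$0212B
  sorted[6] = 12B110C0$02
  sorted[7] = 212B110C0$0
  sorted[8] = 2B110C0$021
  sorted[9] = B110C0$0212
  sorted[10] = C0$0212B110
sorted[9] = B110C0$0212

Answer: B110C0$0212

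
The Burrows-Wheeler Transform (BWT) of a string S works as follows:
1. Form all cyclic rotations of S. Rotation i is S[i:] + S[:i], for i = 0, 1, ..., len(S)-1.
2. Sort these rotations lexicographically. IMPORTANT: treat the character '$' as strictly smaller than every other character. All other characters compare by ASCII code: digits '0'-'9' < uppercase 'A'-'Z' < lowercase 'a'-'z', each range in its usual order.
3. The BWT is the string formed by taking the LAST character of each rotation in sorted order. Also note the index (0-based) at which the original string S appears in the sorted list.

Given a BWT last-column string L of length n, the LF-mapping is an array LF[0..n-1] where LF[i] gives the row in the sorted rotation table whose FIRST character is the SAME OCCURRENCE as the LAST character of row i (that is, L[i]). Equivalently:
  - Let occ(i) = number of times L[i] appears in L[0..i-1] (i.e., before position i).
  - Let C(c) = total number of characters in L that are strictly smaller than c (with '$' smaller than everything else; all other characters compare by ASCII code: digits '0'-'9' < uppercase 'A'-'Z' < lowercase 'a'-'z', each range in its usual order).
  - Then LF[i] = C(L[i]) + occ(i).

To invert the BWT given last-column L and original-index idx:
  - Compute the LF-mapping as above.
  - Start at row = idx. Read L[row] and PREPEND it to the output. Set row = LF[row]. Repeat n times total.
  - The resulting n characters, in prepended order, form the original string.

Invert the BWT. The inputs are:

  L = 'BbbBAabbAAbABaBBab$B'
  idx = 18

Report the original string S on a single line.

Answer: bBbbBaabBABbABbAAaB$

Derivation:
LF mapping: 5 14 15 6 1 11 16 17 2 3 18 4 7 12 8 9 13 19 0 10
Walk LF starting at row 18, prepending L[row]:
  step 1: row=18, L[18]='$', prepend. Next row=LF[18]=0
  step 2: row=0, L[0]='B', prepend. Next row=LF[0]=5
  step 3: row=5, L[5]='a', prepend. Next row=LF[5]=11
  step 4: row=11, L[11]='A', prepend. Next row=LF[11]=4
  step 5: row=4, L[4]='A', prepend. Next row=LF[4]=1
  step 6: row=1, L[1]='b', prepend. Next row=LF[1]=14
  step 7: row=14, L[14]='B', prepend. Next row=LF[14]=8
  step 8: row=8, L[8]='A', prepend. Next row=LF[8]=2
  step 9: row=2, L[2]='b', prepend. Next row=LF[2]=15
  step 10: row=15, L[15]='B', prepend. Next row=LF[15]=9
  step 11: row=9, L[9]='A', prepend. Next row=LF[9]=3
  step 12: row=3, L[3]='B', prepend. Next row=LF[3]=6
  step 13: row=6, L[6]='b', prepend. Next row=LF[6]=16
  step 14: row=16, L[16]='a', prepend. Next row=LF[16]=13
  step 15: row=13, L[13]='a', prepend. Next row=LF[13]=12
  step 16: row=12, L[12]='B', prepend. Next row=LF[12]=7
  step 17: row=7, L[7]='b', prepend. Next row=LF[7]=17
  step 18: row=17, L[17]='b', prepend. Next row=LF[17]=19
  step 19: row=19, L[19]='B', prepend. Next row=LF[19]=10
  step 20: row=10, L[10]='b', prepend. Next row=LF[10]=18
Reversed output: bBbbBaabBABbABbAAaB$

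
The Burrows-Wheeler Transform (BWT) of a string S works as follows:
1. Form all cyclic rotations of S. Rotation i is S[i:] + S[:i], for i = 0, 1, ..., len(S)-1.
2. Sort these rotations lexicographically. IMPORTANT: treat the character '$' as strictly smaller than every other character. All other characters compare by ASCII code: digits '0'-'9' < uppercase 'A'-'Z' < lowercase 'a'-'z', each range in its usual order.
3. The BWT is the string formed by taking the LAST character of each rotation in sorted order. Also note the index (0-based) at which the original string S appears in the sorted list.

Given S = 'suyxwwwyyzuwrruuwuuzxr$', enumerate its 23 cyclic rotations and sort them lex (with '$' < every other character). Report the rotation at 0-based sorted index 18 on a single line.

Answer: yxwwwyyzuwrruuwuuzxr$su

Derivation:
All 23 rotations (rotation i = S[i:]+S[:i]):
  rot[0] = suyxwwwyyzuwrruuwuuzxr$
  rot[1] = uyxwwwyyzuwrruuwuuzxr$s
  rot[2] = yxwwwyyzuwrruuwuuzxr$su
  rot[3] = xwwwyyzuwrruuwuuzxr$suy
  rot[4] = wwwyyzuwrruuwuuzxr$suyx
  rot[5] = wwyyzuwrruuwuuzxr$suyxw
  rot[6] = wyyzuwrruuwuuzxr$suyxww
  rot[7] = yyzuwrruuwuuzxr$suyxwww
  rot[8] = yzuwrruuwuuzxr$suyxwwwy
  rot[9] = zuwrruuwuuzxr$suyxwwwyy
  rot[10] = uwrruuwuuzxr$suyxwwwyyz
  rot[11] = wrruuwuuzxr$suyxwwwyyzu
  rot[12] = rruuwuuzxr$suyxwwwyyzuw
  rot[13] = ruuwuuzxr$suyxwwwyyzuwr
  rot[14] = uuwuuzxr$suyxwwwyyzuwrr
  rot[15] = uwuuzxr$suyxwwwyyzuwrru
  rot[16] = wuuzxr$suyxwwwyyzuwrruu
  rot[17] = uuzxr$suyxwwwyyzuwrruuw
  rot[18] = uzxr$suyxwwwyyzuwrruuwu
  rot[19] = zxr$suyxwwwyyzuwrruuwuu
  rot[20] = xr$suyxwwwyyzuwrruuwuuz
  rot[21] = r$suyxwwwyyzuwrruuwuuzx
  rot[22] = $suyxwwwyyzuwrruuwuuzxr
Sorted (with $ < everything):
  sorted[0] = $suyxwwwyyzuwrruuwuuzxr
  sorted[1] = r$suyxwwwyyzuwrruuwuuzx
  sorted[2] = rruuwuuzxr$suyxwwwyyzuw
  sorted[3] = ruuwuuzxr$suyxwwwyyzuwr
  sorted[4] = suyxwwwyyzuwrruuwuuzxr$
  sorted[5] = uuwuuzxr$suyxwwwyyzuwrr
  sorted[6] = uuzxr$suyxwwwyyzuwrruuw
  sorted[7] = uwrruuwuuzxr$suyxwwwyyz
  sorted[8] = uwuuzxr$suyxwwwyyzuwrru
  sorted[9] = uyxwwwyyzuwrruuwuuzxr$s
  sorted[10] = uzxr$suyxwwwyyzuwrruuwu
  sorted[11] = wrruuwuuzxr$suyxwwwyyzu
  sorted[12] = wuuzxr$suyxwwwyyzuwrruu
  sorted[13] = wwwyyzuwrruuwuuzxr$suyx
  sorted[14] = wwyyzuwrruuwuuzxr$suyxw
  sorted[15] = wyyzuwrruuwuuzxr$suyxww
  sorted[16] = xr$suyxwwwyyzuwrruuwuuz
  sorted[17] = xwwwyyzuwrruuwuuzxr$suy
  sorted[18] = yxwwwyyzuwrruuwuuzxr$su
  sorted[19] = yyzuwrruuwuuzxr$suyxwww
  sorted[20] = yzuwrruuwuuzxr$suyxwwwy
  sorted[21] = zuwrruuwuuzxr$suyxwwwyy
  sorted[22] = zxr$suyxwwwyyzuwrruuwuu
sorted[18] = yxwwwyyzuwrruuwuuzxr$su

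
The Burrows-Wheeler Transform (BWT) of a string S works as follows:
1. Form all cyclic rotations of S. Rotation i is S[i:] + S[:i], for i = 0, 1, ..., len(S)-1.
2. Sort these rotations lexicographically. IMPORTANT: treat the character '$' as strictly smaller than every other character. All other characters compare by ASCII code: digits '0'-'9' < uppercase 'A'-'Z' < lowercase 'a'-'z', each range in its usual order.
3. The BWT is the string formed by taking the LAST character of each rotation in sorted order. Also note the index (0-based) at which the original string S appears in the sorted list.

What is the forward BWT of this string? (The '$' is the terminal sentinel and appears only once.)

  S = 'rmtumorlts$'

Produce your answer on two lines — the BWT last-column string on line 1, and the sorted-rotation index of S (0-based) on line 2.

Answer: srurmo$tlmt
6

Derivation:
All 11 rotations (rotation i = S[i:]+S[:i]):
  rot[0] = rmtumorlts$
  rot[1] = mtumorlts$r
  rot[2] = tumorlts$rm
  rot[3] = umorlts$rmt
  rot[4] = morlts$rmtu
  rot[5] = orlts$rmtum
  rot[6] = rlts$rmtumo
  rot[7] = lts$rmtumor
  rot[8] = ts$rmtumorl
  rot[9] = s$rmtumorlt
  rot[10] = $rmtumorlts
Sorted (with $ < everything):
  sorted[0] = $rmtumorlts  (last char: 's')
  sorted[1] = lts$rmtumor  (last char: 'r')
  sorted[2] = morlts$rmtu  (last char: 'u')
  sorted[3] = mtumorlts$r  (last char: 'r')
  sorted[4] = orlts$rmtum  (last char: 'm')
  sorted[5] = rlts$rmtumo  (last char: 'o')
  sorted[6] = rmtumorlts$  (last char: '$')
  sorted[7] = s$rmtumorlt  (last char: 't')
  sorted[8] = ts$rmtumorl  (last char: 'l')
  sorted[9] = tumorlts$rm  (last char: 'm')
  sorted[10] = umorlts$rmt  (last char: 't')
Last column: srurmo$tlmt
Original string S is at sorted index 6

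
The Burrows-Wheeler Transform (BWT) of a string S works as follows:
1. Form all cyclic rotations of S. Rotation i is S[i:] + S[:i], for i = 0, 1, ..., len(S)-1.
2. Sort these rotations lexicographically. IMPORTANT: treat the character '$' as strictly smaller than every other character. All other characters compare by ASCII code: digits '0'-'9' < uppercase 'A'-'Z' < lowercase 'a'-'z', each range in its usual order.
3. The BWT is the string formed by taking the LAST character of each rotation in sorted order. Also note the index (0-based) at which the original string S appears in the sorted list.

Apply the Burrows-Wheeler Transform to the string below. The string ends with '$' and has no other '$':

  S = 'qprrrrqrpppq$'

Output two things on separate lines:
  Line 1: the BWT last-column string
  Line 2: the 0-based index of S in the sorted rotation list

All 13 rotations (rotation i = S[i:]+S[:i]):
  rot[0] = qprrrrqrpppq$
  rot[1] = prrrrqrpppq$q
  rot[2] = rrrrqrpppq$qp
  rot[3] = rrrqrpppq$qpr
  rot[4] = rrqrpppq$qprr
  rot[5] = rqrpppq$qprrr
  rot[6] = qrpppq$qprrrr
  rot[7] = rpppq$qprrrrq
  rot[8] = pppq$qprrrrqr
  rot[9] = ppq$qprrrrqrp
  rot[10] = pq$qprrrrqrpp
  rot[11] = q$qprrrrqrppp
  rot[12] = $qprrrrqrpppq
Sorted (with $ < everything):
  sorted[0] = $qprrrrqrpppq  (last char: 'q')
  sorted[1] = pppq$qprrrrqr  (last char: 'r')
  sorted[2] = ppq$qprrrrqrp  (last char: 'p')
  sorted[3] = pq$qprrrrqrpp  (last char: 'p')
  sorted[4] = prrrrqrpppq$q  (last char: 'q')
  sorted[5] = q$qprrrrqrppp  (last char: 'p')
  sorted[6] = qprrrrqrpppq$  (last char: '$')
  sorted[7] = qrpppq$qprrrr  (last char: 'r')
  sorted[8] = rpppq$qprrrrq  (last char: 'q')
  sorted[9] = rqrpppq$qprrr  (last char: 'r')
  sorted[10] = rrqrpppq$qprr  (last char: 'r')
  sorted[11] = rrrqrpppq$qpr  (last char: 'r')
  sorted[12] = rrrrqrpppq$qp  (last char: 'p')
Last column: qrppqp$rqrrrp
Original string S is at sorted index 6

Answer: qrppqp$rqrrrp
6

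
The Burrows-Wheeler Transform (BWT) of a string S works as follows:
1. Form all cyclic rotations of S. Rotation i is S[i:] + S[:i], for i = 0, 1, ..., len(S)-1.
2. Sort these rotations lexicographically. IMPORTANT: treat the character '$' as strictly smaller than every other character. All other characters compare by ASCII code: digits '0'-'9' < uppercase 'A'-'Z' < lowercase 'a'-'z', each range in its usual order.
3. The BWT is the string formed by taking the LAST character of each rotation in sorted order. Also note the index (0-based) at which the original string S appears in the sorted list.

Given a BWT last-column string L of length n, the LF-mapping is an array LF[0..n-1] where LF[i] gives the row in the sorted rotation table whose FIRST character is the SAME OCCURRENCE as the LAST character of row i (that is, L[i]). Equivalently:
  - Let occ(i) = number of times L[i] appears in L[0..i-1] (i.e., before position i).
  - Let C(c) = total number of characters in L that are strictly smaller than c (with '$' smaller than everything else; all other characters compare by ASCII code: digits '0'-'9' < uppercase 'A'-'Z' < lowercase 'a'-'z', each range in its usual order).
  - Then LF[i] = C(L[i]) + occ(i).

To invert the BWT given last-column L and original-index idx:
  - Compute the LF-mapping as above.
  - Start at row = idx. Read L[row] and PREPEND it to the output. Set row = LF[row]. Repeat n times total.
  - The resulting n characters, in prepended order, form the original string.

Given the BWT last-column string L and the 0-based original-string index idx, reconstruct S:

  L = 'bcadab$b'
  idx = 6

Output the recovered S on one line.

Answer: caabbdb$

Derivation:
LF mapping: 3 6 1 7 2 4 0 5
Walk LF starting at row 6, prepending L[row]:
  step 1: row=6, L[6]='$', prepend. Next row=LF[6]=0
  step 2: row=0, L[0]='b', prepend. Next row=LF[0]=3
  step 3: row=3, L[3]='d', prepend. Next row=LF[3]=7
  step 4: row=7, L[7]='b', prepend. Next row=LF[7]=5
  step 5: row=5, L[5]='b', prepend. Next row=LF[5]=4
  step 6: row=4, L[4]='a', prepend. Next row=LF[4]=2
  step 7: row=2, L[2]='a', prepend. Next row=LF[2]=1
  step 8: row=1, L[1]='c', prepend. Next row=LF[1]=6
Reversed output: caabbdb$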